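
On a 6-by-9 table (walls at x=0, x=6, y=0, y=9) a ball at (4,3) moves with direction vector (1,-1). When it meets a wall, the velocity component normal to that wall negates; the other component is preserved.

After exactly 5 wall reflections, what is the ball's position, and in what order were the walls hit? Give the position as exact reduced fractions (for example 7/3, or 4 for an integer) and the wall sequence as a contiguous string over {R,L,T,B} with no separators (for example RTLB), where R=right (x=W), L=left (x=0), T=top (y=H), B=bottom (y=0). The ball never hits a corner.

Final position: (6,7)
Wall sequence: RBLTR

1. t=2 → R at (6,1); v=(-1,-1)
2. t=1 → B at (5,0); v=(-1,1)
3. t=5 → L at (0,5); v=(1,1)
4. t=4 → T at (4,9); v=(1,-1)
5. t=2 → R at (6,7); v=(-1,-1)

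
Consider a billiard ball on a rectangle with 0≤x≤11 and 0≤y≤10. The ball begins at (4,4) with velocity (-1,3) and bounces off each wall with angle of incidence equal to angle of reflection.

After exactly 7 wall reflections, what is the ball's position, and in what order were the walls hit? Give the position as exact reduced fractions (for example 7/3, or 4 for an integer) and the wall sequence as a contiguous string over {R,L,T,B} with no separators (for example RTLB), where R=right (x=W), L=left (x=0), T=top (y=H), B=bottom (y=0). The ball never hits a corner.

1. t=2 → T at (2,10); v=(-1,-3)
2. t=2 → L at (0,4); v=(1,-3)
3. t=4/3 → B at (4/3,0); v=(1,3)
4. t=10/3 → T at (14/3,10); v=(1,-3)
5. t=10/3 → B at (8,0); v=(1,3)
6. t=3 → R at (11,9); v=(-1,3)
7. t=1/3 → T at (32/3,10); v=(-1,-3)

Final position: (32/3,10)
Wall sequence: TLBTBRT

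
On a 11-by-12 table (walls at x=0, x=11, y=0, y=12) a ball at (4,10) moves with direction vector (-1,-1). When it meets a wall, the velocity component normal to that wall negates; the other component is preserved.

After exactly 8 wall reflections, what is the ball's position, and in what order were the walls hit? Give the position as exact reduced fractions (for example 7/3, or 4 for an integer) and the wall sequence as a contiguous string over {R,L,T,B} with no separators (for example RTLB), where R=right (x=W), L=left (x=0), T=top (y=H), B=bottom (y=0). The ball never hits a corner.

Final position: (2,12)
Wall sequence: LBRTLBRT

1. t=4 → L at (0,6); v=(1,-1)
2. t=6 → B at (6,0); v=(1,1)
3. t=5 → R at (11,5); v=(-1,1)
4. t=7 → T at (4,12); v=(-1,-1)
5. t=4 → L at (0,8); v=(1,-1)
6. t=8 → B at (8,0); v=(1,1)
7. t=3 → R at (11,3); v=(-1,1)
8. t=9 → T at (2,12); v=(-1,-1)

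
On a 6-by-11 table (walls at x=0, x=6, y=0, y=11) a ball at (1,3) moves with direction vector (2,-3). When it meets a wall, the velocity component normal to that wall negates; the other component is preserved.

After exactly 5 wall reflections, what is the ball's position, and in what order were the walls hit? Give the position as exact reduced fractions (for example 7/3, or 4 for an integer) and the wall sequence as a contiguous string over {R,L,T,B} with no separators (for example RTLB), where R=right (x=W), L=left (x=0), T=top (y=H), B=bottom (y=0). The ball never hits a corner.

Final position: (17/3,0)
Wall sequence: BRTLB

1. t=1 → B at (3,0); v=(2,3)
2. t=3/2 → R at (6,9/2); v=(-2,3)
3. t=13/6 → T at (5/3,11); v=(-2,-3)
4. t=5/6 → L at (0,17/2); v=(2,-3)
5. t=17/6 → B at (17/3,0); v=(2,3)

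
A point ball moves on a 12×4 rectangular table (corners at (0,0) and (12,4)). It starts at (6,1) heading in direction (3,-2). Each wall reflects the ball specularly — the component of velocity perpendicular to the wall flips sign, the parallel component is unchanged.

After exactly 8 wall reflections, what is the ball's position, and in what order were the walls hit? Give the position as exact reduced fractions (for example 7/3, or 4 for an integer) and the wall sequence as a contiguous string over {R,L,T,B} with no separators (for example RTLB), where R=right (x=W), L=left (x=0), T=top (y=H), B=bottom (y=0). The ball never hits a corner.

Final position: (12,3)
Wall sequence: BRTBLTBR

1. t=1/2 → B at (15/2,0); v=(3,2)
2. t=3/2 → R at (12,3); v=(-3,2)
3. t=1/2 → T at (21/2,4); v=(-3,-2)
4. t=2 → B at (9/2,0); v=(-3,2)
5. t=3/2 → L at (0,3); v=(3,2)
6. t=1/2 → T at (3/2,4); v=(3,-2)
7. t=2 → B at (15/2,0); v=(3,2)
8. t=3/2 → R at (12,3); v=(-3,2)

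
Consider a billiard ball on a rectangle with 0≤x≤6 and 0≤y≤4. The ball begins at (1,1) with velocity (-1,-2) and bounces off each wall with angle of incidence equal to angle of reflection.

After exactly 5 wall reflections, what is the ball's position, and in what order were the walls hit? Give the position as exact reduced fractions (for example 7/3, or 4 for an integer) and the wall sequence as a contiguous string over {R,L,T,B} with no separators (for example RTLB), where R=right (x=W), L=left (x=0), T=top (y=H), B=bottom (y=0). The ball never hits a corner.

Final position: (11/2,4)
Wall sequence: BLTBT

1. t=1/2 → B at (1/2,0); v=(-1,2)
2. t=1/2 → L at (0,1); v=(1,2)
3. t=3/2 → T at (3/2,4); v=(1,-2)
4. t=2 → B at (7/2,0); v=(1,2)
5. t=2 → T at (11/2,4); v=(1,-2)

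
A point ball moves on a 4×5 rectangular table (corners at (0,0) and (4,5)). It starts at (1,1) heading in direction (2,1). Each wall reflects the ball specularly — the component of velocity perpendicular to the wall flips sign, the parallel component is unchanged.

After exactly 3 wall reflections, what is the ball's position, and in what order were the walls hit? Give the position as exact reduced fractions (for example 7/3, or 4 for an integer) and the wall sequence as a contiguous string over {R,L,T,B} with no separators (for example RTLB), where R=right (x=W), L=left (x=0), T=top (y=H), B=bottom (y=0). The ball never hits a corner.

1. t=3/2 → R at (4,5/2); v=(-2,1)
2. t=2 → L at (0,9/2); v=(2,1)
3. t=1/2 → T at (1,5); v=(2,-1)

Final position: (1,5)
Wall sequence: RLT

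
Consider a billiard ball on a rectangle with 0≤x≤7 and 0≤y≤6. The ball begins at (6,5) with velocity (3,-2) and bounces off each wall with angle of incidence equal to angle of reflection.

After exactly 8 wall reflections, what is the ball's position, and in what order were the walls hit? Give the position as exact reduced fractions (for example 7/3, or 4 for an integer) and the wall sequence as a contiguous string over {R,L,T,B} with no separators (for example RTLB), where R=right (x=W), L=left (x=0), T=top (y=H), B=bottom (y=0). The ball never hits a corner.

1. t=1/3 → R at (7,13/3); v=(-3,-2)
2. t=13/6 → B at (1/2,0); v=(-3,2)
3. t=1/6 → L at (0,1/3); v=(3,2)
4. t=7/3 → R at (7,5); v=(-3,2)
5. t=1/2 → T at (11/2,6); v=(-3,-2)
6. t=11/6 → L at (0,7/3); v=(3,-2)
7. t=7/6 → B at (7/2,0); v=(3,2)
8. t=7/6 → R at (7,7/3); v=(-3,2)

Final position: (7,7/3)
Wall sequence: RBLRTLBR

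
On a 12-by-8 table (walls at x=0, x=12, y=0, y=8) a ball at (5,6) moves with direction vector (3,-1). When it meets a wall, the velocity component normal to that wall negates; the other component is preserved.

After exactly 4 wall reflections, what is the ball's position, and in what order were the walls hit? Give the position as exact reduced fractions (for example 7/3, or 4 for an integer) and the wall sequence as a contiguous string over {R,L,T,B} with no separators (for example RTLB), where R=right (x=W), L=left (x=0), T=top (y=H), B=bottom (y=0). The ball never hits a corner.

Final position: (12,13/3)
Wall sequence: RBLR

1. t=7/3 → R at (12,11/3); v=(-3,-1)
2. t=11/3 → B at (1,0); v=(-3,1)
3. t=1/3 → L at (0,1/3); v=(3,1)
4. t=4 → R at (12,13/3); v=(-3,1)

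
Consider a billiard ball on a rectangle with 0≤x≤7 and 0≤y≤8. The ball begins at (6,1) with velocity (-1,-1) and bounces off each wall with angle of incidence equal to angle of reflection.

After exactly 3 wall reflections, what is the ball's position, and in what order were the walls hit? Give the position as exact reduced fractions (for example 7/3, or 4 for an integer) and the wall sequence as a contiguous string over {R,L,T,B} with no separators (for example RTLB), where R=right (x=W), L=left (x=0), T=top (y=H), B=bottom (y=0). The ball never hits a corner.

Final position: (3,8)
Wall sequence: BLT

1. t=1 → B at (5,0); v=(-1,1)
2. t=5 → L at (0,5); v=(1,1)
3. t=3 → T at (3,8); v=(1,-1)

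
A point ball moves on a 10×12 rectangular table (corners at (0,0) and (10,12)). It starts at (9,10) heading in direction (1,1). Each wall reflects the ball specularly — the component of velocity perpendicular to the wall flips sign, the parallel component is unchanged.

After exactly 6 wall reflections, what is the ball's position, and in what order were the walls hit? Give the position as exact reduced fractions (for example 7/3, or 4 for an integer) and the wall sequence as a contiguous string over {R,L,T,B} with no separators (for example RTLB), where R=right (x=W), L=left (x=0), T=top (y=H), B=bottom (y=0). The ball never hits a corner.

1. t=1 → R at (10,11); v=(-1,1)
2. t=1 → T at (9,12); v=(-1,-1)
3. t=9 → L at (0,3); v=(1,-1)
4. t=3 → B at (3,0); v=(1,1)
5. t=7 → R at (10,7); v=(-1,1)
6. t=5 → T at (5,12); v=(-1,-1)

Final position: (5,12)
Wall sequence: RTLBRT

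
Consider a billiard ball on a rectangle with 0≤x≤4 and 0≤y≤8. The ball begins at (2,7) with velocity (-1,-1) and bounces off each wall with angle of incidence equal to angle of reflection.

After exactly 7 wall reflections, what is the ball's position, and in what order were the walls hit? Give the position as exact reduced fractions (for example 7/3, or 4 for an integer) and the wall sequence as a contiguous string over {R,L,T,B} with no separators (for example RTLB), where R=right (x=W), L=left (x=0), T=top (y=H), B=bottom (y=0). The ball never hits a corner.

1. t=2 → L at (0,5); v=(1,-1)
2. t=4 → R at (4,1); v=(-1,-1)
3. t=1 → B at (3,0); v=(-1,1)
4. t=3 → L at (0,3); v=(1,1)
5. t=4 → R at (4,7); v=(-1,1)
6. t=1 → T at (3,8); v=(-1,-1)
7. t=3 → L at (0,5); v=(1,-1)

Final position: (0,5)
Wall sequence: LRBLRTL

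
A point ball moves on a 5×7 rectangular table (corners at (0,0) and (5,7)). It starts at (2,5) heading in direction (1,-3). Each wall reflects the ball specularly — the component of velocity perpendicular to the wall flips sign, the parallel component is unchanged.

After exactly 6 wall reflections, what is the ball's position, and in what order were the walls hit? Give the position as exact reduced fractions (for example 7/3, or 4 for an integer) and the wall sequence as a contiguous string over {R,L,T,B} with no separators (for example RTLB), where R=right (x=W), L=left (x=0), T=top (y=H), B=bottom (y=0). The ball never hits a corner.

1. t=5/3 → B at (11/3,0); v=(1,3)
2. t=4/3 → R at (5,4); v=(-1,3)
3. t=1 → T at (4,7); v=(-1,-3)
4. t=7/3 → B at (5/3,0); v=(-1,3)
5. t=5/3 → L at (0,5); v=(1,3)
6. t=2/3 → T at (2/3,7); v=(1,-3)

Final position: (2/3,7)
Wall sequence: BRTBLT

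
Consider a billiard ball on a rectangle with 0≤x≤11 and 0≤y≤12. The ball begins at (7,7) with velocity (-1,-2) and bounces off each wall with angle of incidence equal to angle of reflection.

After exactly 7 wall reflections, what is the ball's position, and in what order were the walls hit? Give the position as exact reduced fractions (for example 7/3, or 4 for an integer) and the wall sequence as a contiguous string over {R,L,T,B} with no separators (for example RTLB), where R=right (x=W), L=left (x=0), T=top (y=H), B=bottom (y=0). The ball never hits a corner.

Final position: (3/2,0)
Wall sequence: BLTBRTB

1. t=7/2 → B at (7/2,0); v=(-1,2)
2. t=7/2 → L at (0,7); v=(1,2)
3. t=5/2 → T at (5/2,12); v=(1,-2)
4. t=6 → B at (17/2,0); v=(1,2)
5. t=5/2 → R at (11,5); v=(-1,2)
6. t=7/2 → T at (15/2,12); v=(-1,-2)
7. t=6 → B at (3/2,0); v=(-1,2)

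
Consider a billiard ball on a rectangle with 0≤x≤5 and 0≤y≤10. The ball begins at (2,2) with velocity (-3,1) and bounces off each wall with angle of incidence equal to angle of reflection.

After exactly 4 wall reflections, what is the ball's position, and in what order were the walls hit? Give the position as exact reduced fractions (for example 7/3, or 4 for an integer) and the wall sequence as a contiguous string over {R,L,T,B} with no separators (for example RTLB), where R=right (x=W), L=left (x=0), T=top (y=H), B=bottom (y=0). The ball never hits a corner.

Final position: (5,23/3)
Wall sequence: LRLR

1. t=2/3 → L at (0,8/3); v=(3,1)
2. t=5/3 → R at (5,13/3); v=(-3,1)
3. t=5/3 → L at (0,6); v=(3,1)
4. t=5/3 → R at (5,23/3); v=(-3,1)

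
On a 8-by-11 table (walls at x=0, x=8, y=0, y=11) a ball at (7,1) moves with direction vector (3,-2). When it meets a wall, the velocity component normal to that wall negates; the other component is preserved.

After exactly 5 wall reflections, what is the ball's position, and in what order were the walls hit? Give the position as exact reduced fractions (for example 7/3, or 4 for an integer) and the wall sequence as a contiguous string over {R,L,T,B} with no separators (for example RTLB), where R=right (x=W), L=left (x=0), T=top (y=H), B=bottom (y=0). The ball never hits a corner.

Final position: (7,11)
Wall sequence: RBLRT

1. t=1/3 → R at (8,1/3); v=(-3,-2)
2. t=1/6 → B at (15/2,0); v=(-3,2)
3. t=5/2 → L at (0,5); v=(3,2)
4. t=8/3 → R at (8,31/3); v=(-3,2)
5. t=1/3 → T at (7,11); v=(-3,-2)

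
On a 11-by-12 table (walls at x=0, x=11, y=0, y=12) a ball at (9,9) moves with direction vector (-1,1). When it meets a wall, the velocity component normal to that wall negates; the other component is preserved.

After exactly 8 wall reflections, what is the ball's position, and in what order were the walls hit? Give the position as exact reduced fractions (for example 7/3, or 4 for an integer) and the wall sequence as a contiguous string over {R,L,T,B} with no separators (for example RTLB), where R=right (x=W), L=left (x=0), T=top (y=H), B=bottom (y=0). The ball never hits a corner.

1. t=3 → T at (6,12); v=(-1,-1)
2. t=6 → L at (0,6); v=(1,-1)
3. t=6 → B at (6,0); v=(1,1)
4. t=5 → R at (11,5); v=(-1,1)
5. t=7 → T at (4,12); v=(-1,-1)
6. t=4 → L at (0,8); v=(1,-1)
7. t=8 → B at (8,0); v=(1,1)
8. t=3 → R at (11,3); v=(-1,1)

Final position: (11,3)
Wall sequence: TLBRTLBR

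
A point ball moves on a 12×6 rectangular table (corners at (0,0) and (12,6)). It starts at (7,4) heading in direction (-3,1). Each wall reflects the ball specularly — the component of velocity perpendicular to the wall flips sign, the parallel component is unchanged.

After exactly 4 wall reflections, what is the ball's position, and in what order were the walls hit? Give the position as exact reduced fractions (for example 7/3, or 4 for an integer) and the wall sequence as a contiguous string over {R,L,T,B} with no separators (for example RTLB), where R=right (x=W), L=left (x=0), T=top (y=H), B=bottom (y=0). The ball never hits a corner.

1. t=2 → T at (1,6); v=(-3,-1)
2. t=1/3 → L at (0,17/3); v=(3,-1)
3. t=4 → R at (12,5/3); v=(-3,-1)
4. t=5/3 → B at (7,0); v=(-3,1)

Final position: (7,0)
Wall sequence: TLRB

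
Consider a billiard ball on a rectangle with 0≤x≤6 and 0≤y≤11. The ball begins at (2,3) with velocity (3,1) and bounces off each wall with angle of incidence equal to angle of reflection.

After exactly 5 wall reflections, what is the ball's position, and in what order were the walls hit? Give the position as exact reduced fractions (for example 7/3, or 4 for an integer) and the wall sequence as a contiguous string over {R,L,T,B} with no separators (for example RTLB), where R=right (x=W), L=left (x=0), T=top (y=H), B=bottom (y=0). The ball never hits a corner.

1. t=4/3 → R at (6,13/3); v=(-3,1)
2. t=2 → L at (0,19/3); v=(3,1)
3. t=2 → R at (6,25/3); v=(-3,1)
4. t=2 → L at (0,31/3); v=(3,1)
5. t=2/3 → T at (2,11); v=(3,-1)

Final position: (2,11)
Wall sequence: RLRLT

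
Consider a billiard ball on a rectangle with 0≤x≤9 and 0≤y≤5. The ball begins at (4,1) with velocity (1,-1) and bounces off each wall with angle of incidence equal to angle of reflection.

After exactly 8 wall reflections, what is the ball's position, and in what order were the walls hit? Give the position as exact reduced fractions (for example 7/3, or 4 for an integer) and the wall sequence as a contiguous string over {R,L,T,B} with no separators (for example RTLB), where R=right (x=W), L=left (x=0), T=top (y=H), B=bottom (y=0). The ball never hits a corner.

1. t=1 → B at (5,0); v=(1,1)
2. t=4 → R at (9,4); v=(-1,1)
3. t=1 → T at (8,5); v=(-1,-1)
4. t=5 → B at (3,0); v=(-1,1)
5. t=3 → L at (0,3); v=(1,1)
6. t=2 → T at (2,5); v=(1,-1)
7. t=5 → B at (7,0); v=(1,1)
8. t=2 → R at (9,2); v=(-1,1)

Final position: (9,2)
Wall sequence: BRTBLTBR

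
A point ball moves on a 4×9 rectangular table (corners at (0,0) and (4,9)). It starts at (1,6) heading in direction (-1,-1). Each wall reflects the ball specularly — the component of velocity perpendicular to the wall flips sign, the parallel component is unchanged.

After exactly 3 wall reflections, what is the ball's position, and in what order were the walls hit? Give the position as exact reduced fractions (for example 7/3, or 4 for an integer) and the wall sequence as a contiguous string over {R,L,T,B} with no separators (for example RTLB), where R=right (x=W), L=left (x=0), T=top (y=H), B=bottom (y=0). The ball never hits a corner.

1. t=1 → L at (0,5); v=(1,-1)
2. t=4 → R at (4,1); v=(-1,-1)
3. t=1 → B at (3,0); v=(-1,1)

Final position: (3,0)
Wall sequence: LRB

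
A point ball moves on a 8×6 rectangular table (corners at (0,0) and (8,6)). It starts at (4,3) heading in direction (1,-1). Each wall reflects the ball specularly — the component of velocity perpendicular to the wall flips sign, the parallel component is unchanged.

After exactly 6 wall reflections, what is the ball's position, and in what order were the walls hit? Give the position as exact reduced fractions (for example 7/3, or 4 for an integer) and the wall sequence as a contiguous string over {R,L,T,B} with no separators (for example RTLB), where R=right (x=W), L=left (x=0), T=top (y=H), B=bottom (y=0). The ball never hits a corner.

Final position: (8,5)
Wall sequence: BRTLBR

1. t=3 → B at (7,0); v=(1,1)
2. t=1 → R at (8,1); v=(-1,1)
3. t=5 → T at (3,6); v=(-1,-1)
4. t=3 → L at (0,3); v=(1,-1)
5. t=3 → B at (3,0); v=(1,1)
6. t=5 → R at (8,5); v=(-1,1)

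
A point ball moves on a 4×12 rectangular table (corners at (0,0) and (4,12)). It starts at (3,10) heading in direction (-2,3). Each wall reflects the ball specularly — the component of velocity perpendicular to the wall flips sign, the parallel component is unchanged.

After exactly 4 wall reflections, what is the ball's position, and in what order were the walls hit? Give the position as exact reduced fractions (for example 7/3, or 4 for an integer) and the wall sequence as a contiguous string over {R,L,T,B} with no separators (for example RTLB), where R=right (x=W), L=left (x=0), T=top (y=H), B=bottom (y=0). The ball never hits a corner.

1. t=2/3 → T at (5/3,12); v=(-2,-3)
2. t=5/6 → L at (0,19/2); v=(2,-3)
3. t=2 → R at (4,7/2); v=(-2,-3)
4. t=7/6 → B at (5/3,0); v=(-2,3)

Final position: (5/3,0)
Wall sequence: TLRB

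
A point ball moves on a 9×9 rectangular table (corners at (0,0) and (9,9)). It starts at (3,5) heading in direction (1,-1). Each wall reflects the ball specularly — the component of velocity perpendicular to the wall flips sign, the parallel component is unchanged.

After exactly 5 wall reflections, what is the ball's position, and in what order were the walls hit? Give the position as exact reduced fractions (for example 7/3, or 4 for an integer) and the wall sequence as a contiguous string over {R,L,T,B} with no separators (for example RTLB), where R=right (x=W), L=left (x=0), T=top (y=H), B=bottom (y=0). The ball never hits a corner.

Final position: (8,0)
Wall sequence: BRTLB

1. t=5 → B at (8,0); v=(1,1)
2. t=1 → R at (9,1); v=(-1,1)
3. t=8 → T at (1,9); v=(-1,-1)
4. t=1 → L at (0,8); v=(1,-1)
5. t=8 → B at (8,0); v=(1,1)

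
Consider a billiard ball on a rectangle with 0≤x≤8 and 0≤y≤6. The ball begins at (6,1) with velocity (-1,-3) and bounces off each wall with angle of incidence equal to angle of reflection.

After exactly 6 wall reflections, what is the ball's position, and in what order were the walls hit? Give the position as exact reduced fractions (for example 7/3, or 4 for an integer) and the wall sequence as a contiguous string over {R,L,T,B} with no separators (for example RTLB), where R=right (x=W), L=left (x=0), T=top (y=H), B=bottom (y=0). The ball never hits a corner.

1. t=1/3 → B at (17/3,0); v=(-1,3)
2. t=2 → T at (11/3,6); v=(-1,-3)
3. t=2 → B at (5/3,0); v=(-1,3)
4. t=5/3 → L at (0,5); v=(1,3)
5. t=1/3 → T at (1/3,6); v=(1,-3)
6. t=2 → B at (7/3,0); v=(1,3)

Final position: (7/3,0)
Wall sequence: BTBLTB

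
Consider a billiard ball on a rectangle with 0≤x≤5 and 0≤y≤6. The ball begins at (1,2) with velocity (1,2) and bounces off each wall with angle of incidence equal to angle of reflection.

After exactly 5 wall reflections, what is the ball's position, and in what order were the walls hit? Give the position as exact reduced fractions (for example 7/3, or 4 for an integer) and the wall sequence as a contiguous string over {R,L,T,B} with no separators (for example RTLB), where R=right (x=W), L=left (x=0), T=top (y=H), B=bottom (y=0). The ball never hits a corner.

Final position: (0,4)
Wall sequence: TRBTL

1. t=2 → T at (3,6); v=(1,-2)
2. t=2 → R at (5,2); v=(-1,-2)
3. t=1 → B at (4,0); v=(-1,2)
4. t=3 → T at (1,6); v=(-1,-2)
5. t=1 → L at (0,4); v=(1,-2)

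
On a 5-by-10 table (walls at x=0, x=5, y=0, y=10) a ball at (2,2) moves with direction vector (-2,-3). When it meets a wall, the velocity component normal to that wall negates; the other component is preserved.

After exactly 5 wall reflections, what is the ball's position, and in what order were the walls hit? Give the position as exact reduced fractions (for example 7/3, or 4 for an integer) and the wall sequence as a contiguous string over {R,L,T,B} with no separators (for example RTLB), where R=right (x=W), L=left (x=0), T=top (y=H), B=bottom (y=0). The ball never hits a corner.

1. t=2/3 → B at (2/3,0); v=(-2,3)
2. t=1/3 → L at (0,1); v=(2,3)
3. t=5/2 → R at (5,17/2); v=(-2,3)
4. t=1/2 → T at (4,10); v=(-2,-3)
5. t=2 → L at (0,4); v=(2,-3)

Final position: (0,4)
Wall sequence: BLRTL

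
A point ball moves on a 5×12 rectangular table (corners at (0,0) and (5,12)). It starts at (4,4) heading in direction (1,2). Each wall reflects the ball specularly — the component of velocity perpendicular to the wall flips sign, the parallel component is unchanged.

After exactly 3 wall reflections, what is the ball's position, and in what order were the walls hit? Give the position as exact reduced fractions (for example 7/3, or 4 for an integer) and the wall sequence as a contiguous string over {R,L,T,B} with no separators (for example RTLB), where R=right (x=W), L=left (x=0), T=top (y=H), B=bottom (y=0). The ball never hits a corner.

1. t=1 → R at (5,6); v=(-1,2)
2. t=3 → T at (2,12); v=(-1,-2)
3. t=2 → L at (0,8); v=(1,-2)

Final position: (0,8)
Wall sequence: RTL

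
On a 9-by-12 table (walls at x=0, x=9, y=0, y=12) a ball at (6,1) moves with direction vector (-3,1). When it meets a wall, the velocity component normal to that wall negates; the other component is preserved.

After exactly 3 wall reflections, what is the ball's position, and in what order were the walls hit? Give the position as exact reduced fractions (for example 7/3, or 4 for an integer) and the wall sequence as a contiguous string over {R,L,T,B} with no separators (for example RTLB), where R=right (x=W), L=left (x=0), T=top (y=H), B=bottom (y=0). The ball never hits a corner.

Final position: (0,9)
Wall sequence: LRL

1. t=2 → L at (0,3); v=(3,1)
2. t=3 → R at (9,6); v=(-3,1)
3. t=3 → L at (0,9); v=(3,1)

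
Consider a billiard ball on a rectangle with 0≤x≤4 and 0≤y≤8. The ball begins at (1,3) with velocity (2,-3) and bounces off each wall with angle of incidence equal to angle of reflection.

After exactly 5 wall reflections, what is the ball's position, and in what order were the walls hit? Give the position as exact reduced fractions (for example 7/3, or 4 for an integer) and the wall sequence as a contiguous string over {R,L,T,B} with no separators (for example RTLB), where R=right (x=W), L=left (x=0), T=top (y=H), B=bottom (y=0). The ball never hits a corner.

Final position: (4,5/2)
Wall sequence: BRLTR

1. t=1 → B at (3,0); v=(2,3)
2. t=1/2 → R at (4,3/2); v=(-2,3)
3. t=2 → L at (0,15/2); v=(2,3)
4. t=1/6 → T at (1/3,8); v=(2,-3)
5. t=11/6 → R at (4,5/2); v=(-2,-3)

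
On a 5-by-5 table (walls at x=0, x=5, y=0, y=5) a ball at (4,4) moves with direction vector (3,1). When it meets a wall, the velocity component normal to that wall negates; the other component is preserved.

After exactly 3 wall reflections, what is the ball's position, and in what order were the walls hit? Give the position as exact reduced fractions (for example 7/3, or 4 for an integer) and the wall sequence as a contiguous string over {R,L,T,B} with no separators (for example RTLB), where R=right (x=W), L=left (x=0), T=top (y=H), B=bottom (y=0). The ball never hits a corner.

Final position: (0,4)
Wall sequence: RTL

1. t=1/3 → R at (5,13/3); v=(-3,1)
2. t=2/3 → T at (3,5); v=(-3,-1)
3. t=1 → L at (0,4); v=(3,-1)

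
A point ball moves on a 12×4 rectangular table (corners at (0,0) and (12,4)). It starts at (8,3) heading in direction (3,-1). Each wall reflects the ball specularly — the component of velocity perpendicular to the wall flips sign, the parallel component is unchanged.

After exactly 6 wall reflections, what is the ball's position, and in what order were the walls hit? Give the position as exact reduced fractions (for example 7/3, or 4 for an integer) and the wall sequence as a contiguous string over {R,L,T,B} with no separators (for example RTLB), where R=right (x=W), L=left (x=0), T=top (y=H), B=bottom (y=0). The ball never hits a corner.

Final position: (7,0)
Wall sequence: RBLTRB

1. t=4/3 → R at (12,5/3); v=(-3,-1)
2. t=5/3 → B at (7,0); v=(-3,1)
3. t=7/3 → L at (0,7/3); v=(3,1)
4. t=5/3 → T at (5,4); v=(3,-1)
5. t=7/3 → R at (12,5/3); v=(-3,-1)
6. t=5/3 → B at (7,0); v=(-3,1)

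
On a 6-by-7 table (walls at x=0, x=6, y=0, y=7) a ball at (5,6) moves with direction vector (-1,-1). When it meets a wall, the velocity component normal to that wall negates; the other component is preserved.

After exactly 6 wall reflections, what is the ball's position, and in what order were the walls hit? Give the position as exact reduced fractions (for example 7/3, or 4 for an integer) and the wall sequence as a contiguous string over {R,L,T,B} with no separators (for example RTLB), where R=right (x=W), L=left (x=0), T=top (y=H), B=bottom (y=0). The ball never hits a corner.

Final position: (3,0)
Wall sequence: LBRTLB

1. t=5 → L at (0,1); v=(1,-1)
2. t=1 → B at (1,0); v=(1,1)
3. t=5 → R at (6,5); v=(-1,1)
4. t=2 → T at (4,7); v=(-1,-1)
5. t=4 → L at (0,3); v=(1,-1)
6. t=3 → B at (3,0); v=(1,1)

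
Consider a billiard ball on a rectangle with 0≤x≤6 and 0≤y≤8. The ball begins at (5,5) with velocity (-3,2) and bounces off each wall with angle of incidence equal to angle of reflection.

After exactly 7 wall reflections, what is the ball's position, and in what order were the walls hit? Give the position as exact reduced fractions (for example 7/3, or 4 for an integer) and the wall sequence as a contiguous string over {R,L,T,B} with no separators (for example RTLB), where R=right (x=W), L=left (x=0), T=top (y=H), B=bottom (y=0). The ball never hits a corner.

Final position: (1/2,8)
Wall sequence: TLRBLRT

1. t=3/2 → T at (1/2,8); v=(-3,-2)
2. t=1/6 → L at (0,23/3); v=(3,-2)
3. t=2 → R at (6,11/3); v=(-3,-2)
4. t=11/6 → B at (1/2,0); v=(-3,2)
5. t=1/6 → L at (0,1/3); v=(3,2)
6. t=2 → R at (6,13/3); v=(-3,2)
7. t=11/6 → T at (1/2,8); v=(-3,-2)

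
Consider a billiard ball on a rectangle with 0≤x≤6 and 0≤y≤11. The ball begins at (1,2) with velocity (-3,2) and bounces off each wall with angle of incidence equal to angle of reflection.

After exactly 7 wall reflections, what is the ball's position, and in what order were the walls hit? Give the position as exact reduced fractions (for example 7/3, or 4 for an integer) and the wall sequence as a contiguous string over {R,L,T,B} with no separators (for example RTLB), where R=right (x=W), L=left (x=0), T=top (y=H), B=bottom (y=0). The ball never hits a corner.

1. t=1/3 → L at (0,8/3); v=(3,2)
2. t=2 → R at (6,20/3); v=(-3,2)
3. t=2 → L at (0,32/3); v=(3,2)
4. t=1/6 → T at (1/2,11); v=(3,-2)
5. t=11/6 → R at (6,22/3); v=(-3,-2)
6. t=2 → L at (0,10/3); v=(3,-2)
7. t=5/3 → B at (5,0); v=(3,2)

Final position: (5,0)
Wall sequence: LRLTRLB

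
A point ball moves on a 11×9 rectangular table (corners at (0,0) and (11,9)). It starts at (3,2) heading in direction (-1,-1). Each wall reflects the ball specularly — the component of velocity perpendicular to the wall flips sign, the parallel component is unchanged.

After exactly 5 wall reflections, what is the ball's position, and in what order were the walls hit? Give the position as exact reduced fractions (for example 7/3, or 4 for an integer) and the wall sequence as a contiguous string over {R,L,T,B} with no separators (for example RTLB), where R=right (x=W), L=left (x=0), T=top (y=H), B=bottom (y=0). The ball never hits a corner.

1. t=2 → B at (1,0); v=(-1,1)
2. t=1 → L at (0,1); v=(1,1)
3. t=8 → T at (8,9); v=(1,-1)
4. t=3 → R at (11,6); v=(-1,-1)
5. t=6 → B at (5,0); v=(-1,1)

Final position: (5,0)
Wall sequence: BLTRB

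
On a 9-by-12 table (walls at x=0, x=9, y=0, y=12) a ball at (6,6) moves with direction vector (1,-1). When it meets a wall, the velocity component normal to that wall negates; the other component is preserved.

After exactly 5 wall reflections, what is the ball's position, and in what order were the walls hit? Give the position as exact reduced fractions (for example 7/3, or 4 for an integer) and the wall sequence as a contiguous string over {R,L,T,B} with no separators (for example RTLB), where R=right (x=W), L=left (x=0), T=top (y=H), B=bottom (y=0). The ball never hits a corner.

Final position: (9,9)
Wall sequence: RBLTR

1. t=3 → R at (9,3); v=(-1,-1)
2. t=3 → B at (6,0); v=(-1,1)
3. t=6 → L at (0,6); v=(1,1)
4. t=6 → T at (6,12); v=(1,-1)
5. t=3 → R at (9,9); v=(-1,-1)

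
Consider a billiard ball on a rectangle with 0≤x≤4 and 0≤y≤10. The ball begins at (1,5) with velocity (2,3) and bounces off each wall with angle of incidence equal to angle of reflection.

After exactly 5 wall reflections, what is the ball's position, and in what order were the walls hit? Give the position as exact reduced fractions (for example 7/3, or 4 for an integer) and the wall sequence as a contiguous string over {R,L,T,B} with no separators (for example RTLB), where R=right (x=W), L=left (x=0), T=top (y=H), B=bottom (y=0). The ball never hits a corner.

Final position: (4,3/2)
Wall sequence: RTLBR

1. t=3/2 → R at (4,19/2); v=(-2,3)
2. t=1/6 → T at (11/3,10); v=(-2,-3)
3. t=11/6 → L at (0,9/2); v=(2,-3)
4. t=3/2 → B at (3,0); v=(2,3)
5. t=1/2 → R at (4,3/2); v=(-2,3)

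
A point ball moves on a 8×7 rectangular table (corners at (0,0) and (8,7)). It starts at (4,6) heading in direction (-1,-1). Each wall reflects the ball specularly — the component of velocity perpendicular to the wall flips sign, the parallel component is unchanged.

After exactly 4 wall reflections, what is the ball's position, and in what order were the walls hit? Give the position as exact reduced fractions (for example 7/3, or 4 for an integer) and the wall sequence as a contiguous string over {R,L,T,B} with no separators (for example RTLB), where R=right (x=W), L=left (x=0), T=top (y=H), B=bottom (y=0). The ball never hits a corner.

Final position: (7,7)
Wall sequence: LBRT

1. t=4 → L at (0,2); v=(1,-1)
2. t=2 → B at (2,0); v=(1,1)
3. t=6 → R at (8,6); v=(-1,1)
4. t=1 → T at (7,7); v=(-1,-1)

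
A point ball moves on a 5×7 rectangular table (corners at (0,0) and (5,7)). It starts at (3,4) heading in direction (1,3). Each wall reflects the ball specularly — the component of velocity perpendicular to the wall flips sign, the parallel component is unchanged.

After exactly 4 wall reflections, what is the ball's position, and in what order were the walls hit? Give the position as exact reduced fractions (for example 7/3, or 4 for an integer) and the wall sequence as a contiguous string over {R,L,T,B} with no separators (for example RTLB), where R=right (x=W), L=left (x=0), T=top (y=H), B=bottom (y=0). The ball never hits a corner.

1. t=1 → T at (4,7); v=(1,-3)
2. t=1 → R at (5,4); v=(-1,-3)
3. t=4/3 → B at (11/3,0); v=(-1,3)
4. t=7/3 → T at (4/3,7); v=(-1,-3)

Final position: (4/3,7)
Wall sequence: TRBT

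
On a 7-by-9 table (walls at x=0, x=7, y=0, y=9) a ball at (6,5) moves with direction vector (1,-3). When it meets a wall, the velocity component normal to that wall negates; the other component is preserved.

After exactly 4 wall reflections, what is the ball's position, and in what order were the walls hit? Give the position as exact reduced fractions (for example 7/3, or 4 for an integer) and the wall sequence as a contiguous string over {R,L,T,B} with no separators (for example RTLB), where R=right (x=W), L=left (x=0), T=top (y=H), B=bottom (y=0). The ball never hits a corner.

1. t=1 → R at (7,2); v=(-1,-3)
2. t=2/3 → B at (19/3,0); v=(-1,3)
3. t=3 → T at (10/3,9); v=(-1,-3)
4. t=3 → B at (1/3,0); v=(-1,3)

Final position: (1/3,0)
Wall sequence: RBTB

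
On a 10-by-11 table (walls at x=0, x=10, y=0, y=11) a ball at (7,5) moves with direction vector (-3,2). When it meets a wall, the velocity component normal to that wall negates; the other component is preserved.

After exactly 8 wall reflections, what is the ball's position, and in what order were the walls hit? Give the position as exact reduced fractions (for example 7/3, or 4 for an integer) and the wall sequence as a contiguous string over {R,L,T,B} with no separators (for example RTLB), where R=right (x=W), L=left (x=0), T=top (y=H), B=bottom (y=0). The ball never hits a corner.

1. t=7/3 → L at (0,29/3); v=(3,2)
2. t=2/3 → T at (2,11); v=(3,-2)
3. t=8/3 → R at (10,17/3); v=(-3,-2)
4. t=17/6 → B at (3/2,0); v=(-3,2)
5. t=1/2 → L at (0,1); v=(3,2)
6. t=10/3 → R at (10,23/3); v=(-3,2)
7. t=5/3 → T at (5,11); v=(-3,-2)
8. t=5/3 → L at (0,23/3); v=(3,-2)

Final position: (0,23/3)
Wall sequence: LTRBLRTL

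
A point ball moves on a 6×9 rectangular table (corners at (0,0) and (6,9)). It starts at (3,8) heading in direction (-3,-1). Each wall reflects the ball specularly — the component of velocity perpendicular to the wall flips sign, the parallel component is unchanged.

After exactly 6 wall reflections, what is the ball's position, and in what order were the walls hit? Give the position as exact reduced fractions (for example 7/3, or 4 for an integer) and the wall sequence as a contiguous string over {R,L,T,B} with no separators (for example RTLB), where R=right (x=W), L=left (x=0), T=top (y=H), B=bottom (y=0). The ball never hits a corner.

1. t=1 → L at (0,7); v=(3,-1)
2. t=2 → R at (6,5); v=(-3,-1)
3. t=2 → L at (0,3); v=(3,-1)
4. t=2 → R at (6,1); v=(-3,-1)
5. t=1 → B at (3,0); v=(-3,1)
6. t=1 → L at (0,1); v=(3,1)

Final position: (0,1)
Wall sequence: LRLRBL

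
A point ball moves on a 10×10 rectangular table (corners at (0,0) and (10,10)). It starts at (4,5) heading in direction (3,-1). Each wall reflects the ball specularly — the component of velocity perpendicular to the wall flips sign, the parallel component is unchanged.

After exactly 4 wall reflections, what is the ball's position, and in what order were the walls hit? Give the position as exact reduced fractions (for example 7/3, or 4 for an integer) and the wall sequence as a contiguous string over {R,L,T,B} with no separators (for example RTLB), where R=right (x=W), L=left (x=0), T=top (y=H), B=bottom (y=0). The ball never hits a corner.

Final position: (10,11/3)
Wall sequence: RBLR

1. t=2 → R at (10,3); v=(-3,-1)
2. t=3 → B at (1,0); v=(-3,1)
3. t=1/3 → L at (0,1/3); v=(3,1)
4. t=10/3 → R at (10,11/3); v=(-3,1)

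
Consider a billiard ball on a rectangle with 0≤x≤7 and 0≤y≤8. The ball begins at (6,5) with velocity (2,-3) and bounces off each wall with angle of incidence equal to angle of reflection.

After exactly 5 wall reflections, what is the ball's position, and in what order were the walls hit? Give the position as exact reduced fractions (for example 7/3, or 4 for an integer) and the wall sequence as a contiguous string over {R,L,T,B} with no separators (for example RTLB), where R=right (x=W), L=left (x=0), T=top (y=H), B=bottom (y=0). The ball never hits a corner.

Final position: (6,0)
Wall sequence: RBLTB

1. t=1/2 → R at (7,7/2); v=(-2,-3)
2. t=7/6 → B at (14/3,0); v=(-2,3)
3. t=7/3 → L at (0,7); v=(2,3)
4. t=1/3 → T at (2/3,8); v=(2,-3)
5. t=8/3 → B at (6,0); v=(2,3)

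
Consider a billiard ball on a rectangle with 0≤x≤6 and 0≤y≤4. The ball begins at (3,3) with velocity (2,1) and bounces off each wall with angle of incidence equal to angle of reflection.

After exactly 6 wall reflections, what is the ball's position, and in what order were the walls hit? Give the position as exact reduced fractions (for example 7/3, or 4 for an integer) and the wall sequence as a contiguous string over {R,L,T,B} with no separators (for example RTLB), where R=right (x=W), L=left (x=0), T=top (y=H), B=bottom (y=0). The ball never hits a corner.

1. t=1 → T at (5,4); v=(2,-1)
2. t=1/2 → R at (6,7/2); v=(-2,-1)
3. t=3 → L at (0,1/2); v=(2,-1)
4. t=1/2 → B at (1,0); v=(2,1)
5. t=5/2 → R at (6,5/2); v=(-2,1)
6. t=3/2 → T at (3,4); v=(-2,-1)

Final position: (3,4)
Wall sequence: TRLBRT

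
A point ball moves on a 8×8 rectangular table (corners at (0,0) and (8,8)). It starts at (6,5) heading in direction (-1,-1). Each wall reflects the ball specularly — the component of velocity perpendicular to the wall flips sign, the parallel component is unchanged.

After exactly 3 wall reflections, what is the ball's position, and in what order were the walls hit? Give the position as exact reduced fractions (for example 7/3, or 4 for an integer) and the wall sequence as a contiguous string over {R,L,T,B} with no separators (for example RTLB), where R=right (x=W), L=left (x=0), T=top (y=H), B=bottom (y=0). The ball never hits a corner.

1. t=5 → B at (1,0); v=(-1,1)
2. t=1 → L at (0,1); v=(1,1)
3. t=7 → T at (7,8); v=(1,-1)

Final position: (7,8)
Wall sequence: BLT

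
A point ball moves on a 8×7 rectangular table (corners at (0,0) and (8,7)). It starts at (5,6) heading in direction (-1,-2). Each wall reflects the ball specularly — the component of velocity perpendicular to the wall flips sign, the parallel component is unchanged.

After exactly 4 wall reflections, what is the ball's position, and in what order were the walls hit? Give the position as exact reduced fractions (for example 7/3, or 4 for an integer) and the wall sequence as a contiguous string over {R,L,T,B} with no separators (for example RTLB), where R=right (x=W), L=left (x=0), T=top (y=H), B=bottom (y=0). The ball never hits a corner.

Final position: (5,0)
Wall sequence: BLTB

1. t=3 → B at (2,0); v=(-1,2)
2. t=2 → L at (0,4); v=(1,2)
3. t=3/2 → T at (3/2,7); v=(1,-2)
4. t=7/2 → B at (5,0); v=(1,2)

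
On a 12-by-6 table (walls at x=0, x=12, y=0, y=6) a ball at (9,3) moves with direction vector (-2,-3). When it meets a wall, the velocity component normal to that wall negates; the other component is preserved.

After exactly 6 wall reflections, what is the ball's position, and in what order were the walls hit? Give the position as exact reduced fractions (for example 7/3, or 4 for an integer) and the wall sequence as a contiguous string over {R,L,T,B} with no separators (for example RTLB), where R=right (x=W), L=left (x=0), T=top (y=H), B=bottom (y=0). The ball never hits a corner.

Final position: (9,0)
Wall sequence: BTLBTB

1. t=1 → B at (7,0); v=(-2,3)
2. t=2 → T at (3,6); v=(-2,-3)
3. t=3/2 → L at (0,3/2); v=(2,-3)
4. t=1/2 → B at (1,0); v=(2,3)
5. t=2 → T at (5,6); v=(2,-3)
6. t=2 → B at (9,0); v=(2,3)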